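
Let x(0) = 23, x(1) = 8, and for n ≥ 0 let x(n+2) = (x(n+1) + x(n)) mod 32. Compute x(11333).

13

We have x(0) = 23; x(1) = 8; x(2) = 31; x(3) = 7; x(4) = 6; x(5) = 13; x(6) = 19; x(7) = 0; x(8) = 19; x(9) = 19; x(10) = 6; x(11) = 25; x(12) = 31; x(13) = 24; x(14) = 23; x(15) = 15; x(16) = 6; x(17) = 21; x(18) = 27; x(19) = 16; x(20) = 11; x(21) = 27; x(22) = 6; x(23) = 1; x(24) = 7; x(25) = 8; x(26) = 15; x(27) = 23; x(28) = 6; x(29) = 29; x(30) = 3; x(31) = 0; x(32) = 3; x(33) = 3; x(34) = 6; x(35) = 9; x(36) = 15; x(37) = 24; x(38) = 7; x(39) = 31; x(40) = 6; x(41) = 5; x(42) = 11; x(43) = 16; x(44) = 27; x(45) = 11; x(46) = 6; x(47) = 17; x(48) = 23; x(49) = 8.
The sequence repeats with period 48.
So x(11333) = x(0 + ((11333-0) mod 48)) = x(5) = 13.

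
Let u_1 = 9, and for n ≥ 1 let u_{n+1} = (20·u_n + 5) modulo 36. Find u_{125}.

Computing terms: u_1 = 9; u_2 = 5; u_3 = 33; u_4 = 17; u_5 = 21; u_6 = 29; u_7 = 9.
Since u_7 = u_1 = 9, the sequence is periodic with period 6.
So u_{125} = u_{1 + ((125-1) mod 6)} = u_5 = 21.

21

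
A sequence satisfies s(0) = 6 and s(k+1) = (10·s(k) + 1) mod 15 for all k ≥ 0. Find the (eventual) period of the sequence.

We have s(0) = 6; s(1) = 1; s(2) = 11; s(3) = 6.
Since s(3) = s(0) = 6, the sequence is periodic with period 3.

3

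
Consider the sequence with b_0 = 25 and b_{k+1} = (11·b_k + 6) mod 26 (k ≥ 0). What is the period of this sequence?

12

b_0 = 25,  b_1 = 21,  b_2 = 3,  b_3 = 13,  b_4 = 19,  b_5 = 7,  b_6 = 5,  b_7 = 9,  b_8 = 1,  b_9 = 17,  b_{10} = 11,  b_{11} = 23,  b_{12} = 25.
Since b_{12} = b_0 = 25, the sequence is periodic with period 12.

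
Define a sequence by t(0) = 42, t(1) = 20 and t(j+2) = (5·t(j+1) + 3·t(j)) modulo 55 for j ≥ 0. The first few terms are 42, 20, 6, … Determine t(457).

t(0) = 42,  t(1) = 20,  t(2) = 6,  t(3) = 35,  t(4) = 28,  t(5) = 25,  t(6) = 44,  t(7) = 20,  t(8) = 12,  t(9) = 10,  t(10) = 31,  t(11) = 20,  t(12) = 28,  t(13) = 35,  t(14) = 39,  t(15) = 25,  t(16) = 22,  t(17) = 20,  t(18) = 1,  t(19) = 10,  t(20) = 53,  t(21) = 20,  t(22) = 39,  t(23) = 35,  t(24) = 17,  t(25) = 25,  t(26) = 11,  t(27) = 20,  t(28) = 23,  t(29) = 10,  t(30) = 9,  t(31) = 20,  t(32) = 17,  t(33) = 35,  t(34) = 6,  t(35) = 25,  t(36) = 33,  t(37) = 20,  t(38) = 34,  t(39) = 10,  t(40) = 42,  t(41) = 20.
The sequence repeats with period 40.
(457 - 0) mod 40 = 17, so t(457) = t(17) = 20.

20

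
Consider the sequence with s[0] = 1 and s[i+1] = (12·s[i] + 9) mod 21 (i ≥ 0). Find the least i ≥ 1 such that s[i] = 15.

Listing terms: s[0] = 1, s[1] = 0, s[2] = 9, s[3] = 12, s[4] = 6, s[5] = 18, s[6] = 15, s[7] = 0.
Since s[7] = s[1] = 0, the sequence is eventually periodic: after a pre-period of length 1 it cycles with period 6.
The value 15 first appears (with i ≥ 1) at s[6].

6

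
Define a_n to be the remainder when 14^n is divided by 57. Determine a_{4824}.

Computing terms: a_1 = 14,  a_2 = 25,  a_3 = 8,  a_4 = 55,  a_5 = 29,  a_6 = 7,  a_7 = 41,  a_8 = 4,  a_9 = 56,  a_{10} = 43,  a_{11} = 32,  a_{12} = 49,  a_{13} = 2,  a_{14} = 28,  a_{15} = 50,  a_{16} = 16,  a_{17} = 53,  a_{18} = 1,  a_{19} = 14.
Since a_{19} = a_1 = 14, the sequence is periodic with period 18.
So a_{4824} = a_{1 + ((4824-1) mod 18)} = a_{18} = 1.

1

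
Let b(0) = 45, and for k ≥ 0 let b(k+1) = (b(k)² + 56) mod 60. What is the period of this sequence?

Listing terms: b(0) = 45,  b(1) = 41,  b(2) = 57,  b(3) = 5,  b(4) = 21,  b(5) = 17,  b(6) = 45.
The sequence repeats with period 6.

6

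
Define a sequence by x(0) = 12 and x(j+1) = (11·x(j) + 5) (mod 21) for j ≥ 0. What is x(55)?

x(0) = 12, x(1) = 11, x(2) = 0, x(3) = 5, x(4) = 18, x(5) = 14, x(6) = 12.
The sequence repeats with period 6.
(55 - 0) mod 6 = 1, so x(55) = x(1) = 11.

11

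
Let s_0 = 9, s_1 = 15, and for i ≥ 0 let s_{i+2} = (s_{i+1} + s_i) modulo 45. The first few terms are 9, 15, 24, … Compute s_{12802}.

24

s_0 = 9, s_1 = 15, s_2 = 24, s_3 = 39, s_4 = 18, s_5 = 12, s_6 = 30, s_7 = 42, s_8 = 27, s_9 = 24, s_{10} = 6, s_{11} = 30, s_{12} = 36, s_{13} = 21, s_{14} = 12, s_{15} = 33, s_{16} = 0, s_{17} = 33, s_{18} = 33, s_{19} = 21, s_{20} = 9, s_{21} = 30, s_{22} = 39, s_{23} = 24, s_{24} = 18, s_{25} = 42, s_{26} = 15, s_{27} = 12, s_{28} = 27, s_{29} = 39, s_{30} = 21, s_{31} = 15, s_{32} = 36, s_{33} = 6, s_{34} = 42, s_{35} = 3, s_{36} = 0, s_{37} = 3, s_{38} = 3, s_{39} = 6, s_{40} = 9, s_{41} = 15.
The sequence repeats with period 40.
So s_{12802} = s_{0 + ((12802-0) mod 40)} = s_2 = 24.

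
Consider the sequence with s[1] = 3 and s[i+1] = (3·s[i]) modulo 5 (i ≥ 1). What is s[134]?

We have s[1] = 3,  s[2] = 4,  s[3] = 2,  s[4] = 1,  s[5] = 3.
Since s[5] = s[1] = 3, the sequence is periodic with period 4.
(134 - 1) mod 4 = 1, so s[134] = s[2] = 4.

4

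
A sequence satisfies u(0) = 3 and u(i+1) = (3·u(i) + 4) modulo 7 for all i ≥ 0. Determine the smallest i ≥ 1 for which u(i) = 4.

4

Listing terms: u(0) = 3; u(1) = 6; u(2) = 1; u(3) = 0; u(4) = 4; u(5) = 2; u(6) = 3.
Since u(6) = u(0) = 3, the sequence is periodic with period 6.
The value 4 first appears (with i ≥ 1) at u(4).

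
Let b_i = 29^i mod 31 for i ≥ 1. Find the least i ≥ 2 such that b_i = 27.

We have b_1 = 29,  b_2 = 4,  b_3 = 23,  b_4 = 16,  b_5 = 30,  b_6 = 2,  b_7 = 27,  b_8 = 8,  b_9 = 15,  b_{10} = 1,  b_{11} = 29.
The sequence repeats with period 10.
The value 27 first appears (with i ≥ 2) at b_7.

7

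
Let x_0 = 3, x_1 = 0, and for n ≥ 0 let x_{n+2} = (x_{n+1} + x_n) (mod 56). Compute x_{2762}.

11

x_0 = 3; x_1 = 0; x_2 = 3; x_3 = 3; x_4 = 6; x_5 = 9; x_6 = 15; x_7 = 24; x_8 = 39; x_9 = 7; x_{10} = 46; x_{11} = 53; x_{12} = 43; x_{13} = 40; x_{14} = 27; x_{15} = 11; x_{16} = 38; x_{17} = 49; x_{18} = 31; x_{19} = 24; x_{20} = 55; x_{21} = 23; x_{22} = 22; x_{23} = 45; x_{24} = 11; x_{25} = 0; x_{26} = 11; x_{27} = 11; x_{28} = 22; x_{29} = 33; x_{30} = 55; x_{31} = 32; x_{32} = 31; x_{33} = 7; x_{34} = 38; x_{35} = 45; x_{36} = 27; x_{37} = 16; x_{38} = 43; x_{39} = 3; x_{40} = 46; x_{41} = 49; x_{42} = 39; x_{43} = 32; x_{44} = 15; x_{45} = 47; x_{46} = 6; x_{47} = 53; x_{48} = 3; x_{49} = 0.
The sequence repeats with period 48.
(2762 - 0) mod 48 = 26, so x_{2762} = x_{26} = 11.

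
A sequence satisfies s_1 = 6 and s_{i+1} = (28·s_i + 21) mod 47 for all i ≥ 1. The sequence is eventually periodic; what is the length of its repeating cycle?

Computing terms: s_1 = 6, s_2 = 1, s_3 = 2, s_4 = 30, s_5 = 15, s_6 = 18, s_7 = 8, s_8 = 10, s_9 = 19, s_{10} = 36, s_{11} = 42, s_{12} = 22, s_{13} = 26, s_{14} = 44, s_{15} = 31, s_{16} = 43, s_{17} = 3, s_{18} = 11, s_{19} = 0, s_{20} = 21, s_{21} = 45, s_{22} = 12, s_{23} = 28, s_{24} = 6.
The sequence repeats with period 23.

23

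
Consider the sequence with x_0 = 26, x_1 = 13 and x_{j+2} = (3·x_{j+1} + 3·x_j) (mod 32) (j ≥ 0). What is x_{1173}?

x_0 = 26, x_1 = 13, x_2 = 21, x_3 = 6, x_4 = 17, x_5 = 5, x_6 = 2, x_7 = 21, x_8 = 5, x_9 = 14, x_{10} = 25, x_{11} = 21, x_{12} = 10, x_{13} = 29, x_{14} = 21, x_{15} = 22, x_{16} = 1, x_{17} = 5, x_{18} = 18, x_{19} = 5, x_{20} = 5, x_{21} = 30, x_{22} = 9, x_{23} = 21, x_{24} = 26, x_{25} = 13.
Since (x_{24}, x_{25}) = (x_0, x_1) = (26, 13) (two consecutive terms determine the rest), the sequence is periodic with period 24.
So x_{1173} = x_{0 + ((1173-0) mod 24)} = x_{21} = 30.

30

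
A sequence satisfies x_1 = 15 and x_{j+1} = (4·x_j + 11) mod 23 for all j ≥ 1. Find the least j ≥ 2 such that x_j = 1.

Computing terms: x_1 = 15, x_2 = 2, x_3 = 19, x_4 = 18, x_5 = 14, x_6 = 21, x_7 = 3, x_8 = 0, x_9 = 11, x_{10} = 9, x_{11} = 1, x_{12} = 15.
Since x_{12} = x_1 = 15, the sequence is periodic with period 11.
The value 1 first appears (with j ≥ 2) at x_{11}.

11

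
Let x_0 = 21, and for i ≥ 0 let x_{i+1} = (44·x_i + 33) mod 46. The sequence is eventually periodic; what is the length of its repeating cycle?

Computing terms: x_0 = 21,  x_1 = 37,  x_2 = 5,  x_3 = 23,  x_4 = 33,  x_5 = 13,  x_6 = 7,  x_7 = 19,  x_8 = 41,  x_9 = 43,  x_{10} = 39,  x_{11} = 1,  x_{12} = 31,  x_{13} = 17,  x_{14} = 45,  x_{15} = 35,  x_{16} = 9,  x_{17} = 15,  x_{18} = 3,  x_{19} = 27,  x_{20} = 25,  x_{21} = 29,  x_{22} = 21.
Since x_{22} = x_0 = 21, the sequence is periodic with period 22.

22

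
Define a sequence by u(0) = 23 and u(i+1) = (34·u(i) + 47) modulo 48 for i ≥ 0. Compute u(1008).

Listing terms: u(0) = 23; u(1) = 13; u(2) = 9; u(3) = 17; u(4) = 1; u(5) = 33; u(6) = 17.
Since u(6) = u(3) = 17, the sequence is eventually periodic: after a pre-period of length 3 it cycles with period 3.
For i ≥ 3, u(i) depends only on (i - 3) mod 3. (1008 - 3) mod 3 = 0, so u(1008) = u(3) = 17.

17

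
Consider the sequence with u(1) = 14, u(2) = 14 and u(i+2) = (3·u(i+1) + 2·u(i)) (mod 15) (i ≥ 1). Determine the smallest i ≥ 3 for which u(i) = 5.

We have u(1) = 14, u(2) = 14, u(3) = 10, u(4) = 13, u(5) = 14, u(6) = 8, u(7) = 7, u(8) = 7, u(9) = 5, u(10) = 14, u(11) = 7, u(12) = 4, u(13) = 11, u(14) = 11, u(15) = 10, u(16) = 7, u(17) = 11, u(18) = 2, u(19) = 13, u(20) = 13, u(21) = 5, u(22) = 11, u(23) = 13, u(24) = 1, u(25) = 14, u(26) = 14.
Since (u(25), u(26)) = (u(1), u(2)) = (14, 14) (two consecutive terms determine the rest), the sequence is periodic with period 24.
The value 5 first appears (with i ≥ 3) at u(9).

9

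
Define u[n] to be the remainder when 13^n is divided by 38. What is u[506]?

We have u[1] = 13; u[2] = 17; u[3] = 31; u[4] = 23; u[5] = 33; u[6] = 11; u[7] = 29; u[8] = 35; u[9] = 37; u[10] = 25; u[11] = 21; u[12] = 7; u[13] = 15; u[14] = 5; u[15] = 27; u[16] = 9; u[17] = 3; u[18] = 1; u[19] = 13.
The sequence repeats with period 18.
So u[506] = u[1 + ((506-1) mod 18)] = u[2] = 17.

17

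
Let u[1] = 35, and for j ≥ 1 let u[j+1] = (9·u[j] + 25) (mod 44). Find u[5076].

2

u[1] = 35,  u[2] = 32,  u[3] = 5,  u[4] = 26,  u[5] = 39,  u[6] = 24,  u[7] = 21,  u[8] = 38,  u[9] = 15,  u[10] = 28,  u[11] = 13,  u[12] = 10,  u[13] = 27,  u[14] = 4,  u[15] = 17,  u[16] = 2,  u[17] = 43,  u[18] = 16,  u[19] = 37,  u[20] = 6,  u[21] = 35.
The sequence repeats with period 20.
So u[5076] = u[1 + ((5076-1) mod 20)] = u[16] = 2.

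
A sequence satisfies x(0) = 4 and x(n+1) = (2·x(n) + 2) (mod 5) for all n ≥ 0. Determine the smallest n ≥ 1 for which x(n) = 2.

Computing terms: x(0) = 4, x(1) = 0, x(2) = 2, x(3) = 1, x(4) = 4.
Since x(4) = x(0) = 4, the sequence is periodic with period 4.
The value 2 first appears (with n ≥ 1) at x(2).

2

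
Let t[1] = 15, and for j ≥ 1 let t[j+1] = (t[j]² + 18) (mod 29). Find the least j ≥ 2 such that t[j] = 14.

6

Computing terms: t[1] = 15, t[2] = 11, t[3] = 23, t[4] = 25, t[5] = 5, t[6] = 14, t[7] = 11.
Since t[7] = t[2] = 11, the sequence is eventually periodic: after a pre-period of length 1 it cycles with period 5.
The value 14 first appears (with j ≥ 2) at t[6].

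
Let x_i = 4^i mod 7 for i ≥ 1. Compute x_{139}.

4

Listing terms: x_1 = 4,  x_2 = 2,  x_3 = 1,  x_4 = 4.
Since x_4 = x_1 = 4, the sequence is periodic with period 3.
So x_{139} = x_{1 + ((139-1) mod 3)} = x_1 = 4.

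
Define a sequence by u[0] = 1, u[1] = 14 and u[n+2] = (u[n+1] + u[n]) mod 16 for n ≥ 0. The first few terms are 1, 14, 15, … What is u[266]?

15

u[0] = 1; u[1] = 14; u[2] = 15; u[3] = 13; u[4] = 12; u[5] = 9; u[6] = 5; u[7] = 14; u[8] = 3; u[9] = 1; u[10] = 4; u[11] = 5; u[12] = 9; u[13] = 14; u[14] = 7; u[15] = 5; u[16] = 12; u[17] = 1; u[18] = 13; u[19] = 14; u[20] = 11; u[21] = 9; u[22] = 4; u[23] = 13; u[24] = 1; u[25] = 14.
Since (u[24], u[25]) = (u[0], u[1]) = (1, 14) (two consecutive terms determine the rest), the sequence is periodic with period 24.
So u[266] = u[0 + ((266-0) mod 24)] = u[2] = 15.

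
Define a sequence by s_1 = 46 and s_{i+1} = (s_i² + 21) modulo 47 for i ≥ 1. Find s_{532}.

s_1 = 46, s_2 = 22, s_3 = 35, s_4 = 24, s_5 = 33, s_6 = 29, s_7 = 16, s_8 = 42, s_9 = 46.
The sequence repeats with period 8.
(532 - 1) mod 8 = 3, so s_{532} = s_4 = 24.

24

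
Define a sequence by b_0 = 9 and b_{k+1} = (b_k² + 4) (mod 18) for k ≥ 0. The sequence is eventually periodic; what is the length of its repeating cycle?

b_0 = 9,  b_1 = 13,  b_2 = 11,  b_3 = 17,  b_4 = 5,  b_5 = 11.
Since b_5 = b_2 = 11, the sequence is eventually periodic: after a pre-period of length 2 it cycles with period 3.

3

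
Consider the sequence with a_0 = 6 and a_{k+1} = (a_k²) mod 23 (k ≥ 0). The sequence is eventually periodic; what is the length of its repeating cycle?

10

We have a_0 = 6, a_1 = 13, a_2 = 8, a_3 = 18, a_4 = 2, a_5 = 4, a_6 = 16, a_7 = 3, a_8 = 9, a_9 = 12, a_{10} = 6.
The sequence repeats with period 10.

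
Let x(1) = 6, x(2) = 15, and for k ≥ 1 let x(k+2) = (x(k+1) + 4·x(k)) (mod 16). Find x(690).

Computing terms: x(1) = 6,  x(2) = 15,  x(3) = 7,  x(4) = 3,  x(5) = 15,  x(6) = 11,  x(7) = 7,  x(8) = 3.
Since (x(7), x(8)) = (x(3), x(4)) = (7, 3) (two consecutive terms determine the rest), the sequence is eventually periodic: after a pre-period of length 2 it cycles with period 4.
For k ≥ 3, x(k) depends only on (k - 3) mod 4. (690 - 3) mod 4 = 3, so x(690) = x(6) = 11.

11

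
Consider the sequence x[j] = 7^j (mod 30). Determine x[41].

7

Listing terms: x[1] = 7; x[2] = 19; x[3] = 13; x[4] = 1; x[5] = 7.
Since x[5] = x[1] = 7, the sequence is periodic with period 4.
(41 - 1) mod 4 = 0, so x[41] = x[1] = 7.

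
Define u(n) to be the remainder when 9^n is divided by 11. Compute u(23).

u(0) = 1; u(1) = 9; u(2) = 4; u(3) = 3; u(4) = 5; u(5) = 1.
The sequence repeats with period 5.
(23 - 0) mod 5 = 3, so u(23) = u(3) = 3.

3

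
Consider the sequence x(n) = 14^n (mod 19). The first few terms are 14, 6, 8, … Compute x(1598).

9

We have x(1) = 14,  x(2) = 6,  x(3) = 8,  x(4) = 17,  x(5) = 10,  x(6) = 7,  x(7) = 3,  x(8) = 4,  x(9) = 18,  x(10) = 5,  x(11) = 13,  x(12) = 11,  x(13) = 2,  x(14) = 9,  x(15) = 12,  x(16) = 16,  x(17) = 15,  x(18) = 1,  x(19) = 14.
The sequence repeats with period 18.
So x(1598) = x(1 + ((1598-1) mod 18)) = x(14) = 9.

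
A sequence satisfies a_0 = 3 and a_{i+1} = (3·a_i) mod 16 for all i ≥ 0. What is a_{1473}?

9

Computing terms: a_0 = 3,  a_1 = 9,  a_2 = 11,  a_3 = 1,  a_4 = 3.
Since a_4 = a_0 = 3, the sequence is periodic with period 4.
(1473 - 0) mod 4 = 1, so a_{1473} = a_1 = 9.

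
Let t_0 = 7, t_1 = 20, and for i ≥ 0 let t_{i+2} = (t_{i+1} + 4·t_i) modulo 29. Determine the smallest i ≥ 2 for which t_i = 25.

21

Computing terms: t_0 = 7,  t_1 = 20,  t_2 = 19,  t_3 = 12,  t_4 = 1,  t_5 = 20,  t_6 = 24,  t_7 = 17,  t_8 = 26,  t_9 = 7,  t_{10} = 24,  t_{11} = 23,  t_{12} = 3,  t_{13} = 8,  t_{14} = 20,  t_{15} = 23,  t_{16} = 16,  t_{17} = 21,  t_{18} = 27,  t_{19} = 24,  t_{20} = 16,  t_{21} = 25,  t_{22} = 2,  t_{23} = 15,  t_{24} = 23,  t_{25} = 25,  t_{26} = 1,  t_{27} = 14,  t_{28} = 18,  t_{29} = 16,  t_{30} = 1,  t_{31} = 7,  t_{32} = 11,  t_{33} = 10,  t_{34} = 25,  t_{35} = 7,  t_{36} = 20.
Since (t_{35}, t_{36}) = (t_0, t_1) = (7, 20) (two consecutive terms determine the rest), the sequence is periodic with period 35.
The value 25 first appears (with i ≥ 2) at t_{21}.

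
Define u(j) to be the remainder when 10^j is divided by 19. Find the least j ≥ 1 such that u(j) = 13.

u(0) = 1,  u(1) = 10,  u(2) = 5,  u(3) = 12,  u(4) = 6,  u(5) = 3,  u(6) = 11,  u(7) = 15,  u(8) = 17,  u(9) = 18,  u(10) = 9,  u(11) = 14,  u(12) = 7,  u(13) = 13,  u(14) = 16,  u(15) = 8,  u(16) = 4,  u(17) = 2,  u(18) = 1.
The sequence repeats with period 18.
The value 13 first appears (with j ≥ 1) at u(13).

13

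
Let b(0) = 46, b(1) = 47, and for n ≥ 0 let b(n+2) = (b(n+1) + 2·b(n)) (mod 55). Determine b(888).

Listing terms: b(0) = 46, b(1) = 47, b(2) = 29, b(3) = 13, b(4) = 16, b(5) = 42, b(6) = 19, b(7) = 48, b(8) = 31, b(9) = 17, b(10) = 24, b(11) = 3, b(12) = 51, b(13) = 2, b(14) = 49, b(15) = 53, b(16) = 41, b(17) = 37, b(18) = 9, b(19) = 28, b(20) = 46, b(21) = 47.
Since (b(20), b(21)) = (b(0), b(1)) = (46, 47) (two consecutive terms determine the rest), the sequence is periodic with period 20.
So b(888) = b(0 + ((888-0) mod 20)) = b(8) = 31.

31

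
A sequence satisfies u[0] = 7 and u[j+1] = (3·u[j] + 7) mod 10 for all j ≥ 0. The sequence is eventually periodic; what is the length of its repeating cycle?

4

Listing terms: u[0] = 7,  u[1] = 8,  u[2] = 1,  u[3] = 0,  u[4] = 7.
Since u[4] = u[0] = 7, the sequence is periodic with period 4.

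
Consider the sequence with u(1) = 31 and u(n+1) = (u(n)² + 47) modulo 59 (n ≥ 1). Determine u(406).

We have u(1) = 31; u(2) = 5; u(3) = 13; u(4) = 39; u(5) = 34; u(6) = 23; u(7) = 45; u(8) = 7; u(9) = 37; u(10) = 0; u(11) = 47; u(12) = 14; u(13) = 7.
Since u(13) = u(8) = 7, the sequence is eventually periodic: after a pre-period of length 7 it cycles with period 5.
For n ≥ 8, u(n) depends only on (n - 8) mod 5. (406 - 8) mod 5 = 3, so u(406) = u(11) = 47.

47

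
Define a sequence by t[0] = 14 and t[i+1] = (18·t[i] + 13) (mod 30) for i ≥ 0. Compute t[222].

Listing terms: t[0] = 14; t[1] = 25; t[2] = 13; t[3] = 7; t[4] = 19; t[5] = 25.
Since t[5] = t[1] = 25, the sequence is eventually periodic: after a pre-period of length 1 it cycles with period 4.
For i ≥ 1, t[i] depends only on (i - 1) mod 4. (222 - 1) mod 4 = 1, so t[222] = t[2] = 13.

13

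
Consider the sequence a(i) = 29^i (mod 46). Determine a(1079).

29

We have a(0) = 1; a(1) = 29; a(2) = 13; a(3) = 9; a(4) = 31; a(5) = 25; a(6) = 35; a(7) = 3; a(8) = 41; a(9) = 39; a(10) = 27; a(11) = 1.
Since a(11) = a(0) = 1, the sequence is periodic with period 11.
So a(1079) = a(0 + ((1079-0) mod 11)) = a(1) = 29.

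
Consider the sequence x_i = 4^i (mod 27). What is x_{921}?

Listing terms: x_1 = 4, x_2 = 16, x_3 = 10, x_4 = 13, x_5 = 25, x_6 = 19, x_7 = 22, x_8 = 7, x_9 = 1, x_{10} = 4.
The sequence repeats with period 9.
So x_{921} = x_{1 + ((921-1) mod 9)} = x_3 = 10.

10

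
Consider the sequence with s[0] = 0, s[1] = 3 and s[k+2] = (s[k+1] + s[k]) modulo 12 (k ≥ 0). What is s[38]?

We have s[0] = 0; s[1] = 3; s[2] = 3; s[3] = 6; s[4] = 9; s[5] = 3; s[6] = 0; s[7] = 3.
Since (s[6], s[7]) = (s[0], s[1]) = (0, 3) (two consecutive terms determine the rest), the sequence is periodic with period 6.
So s[38] = s[0 + ((38-0) mod 6)] = s[2] = 3.

3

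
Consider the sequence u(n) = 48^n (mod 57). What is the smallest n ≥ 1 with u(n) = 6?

4

Listing terms: u(0) = 1,  u(1) = 48,  u(2) = 24,  u(3) = 12,  u(4) = 6,  u(5) = 3,  u(6) = 30,  u(7) = 15,  u(8) = 36,  u(9) = 18,  u(10) = 9,  u(11) = 33,  u(12) = 45,  u(13) = 51,  u(14) = 54,  u(15) = 27,  u(16) = 42,  u(17) = 21,  u(18) = 39,  u(19) = 48.
Since u(19) = u(1) = 48, the sequence is eventually periodic: after a pre-period of length 1 it cycles with period 18.
The value 6 first appears (with n ≥ 1) at u(4).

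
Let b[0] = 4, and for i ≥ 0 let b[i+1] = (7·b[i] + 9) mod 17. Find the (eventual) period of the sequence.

Listing terms: b[0] = 4, b[1] = 3, b[2] = 13, b[3] = 15, b[4] = 12, b[5] = 8, b[6] = 14, b[7] = 5, b[8] = 10, b[9] = 11, b[10] = 1, b[11] = 16, b[12] = 2, b[13] = 6, b[14] = 0, b[15] = 9, b[16] = 4.
Since b[16] = b[0] = 4, the sequence is periodic with period 16.

16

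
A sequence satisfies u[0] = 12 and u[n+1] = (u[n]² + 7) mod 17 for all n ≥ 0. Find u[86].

u[0] = 12,  u[1] = 15,  u[2] = 11,  u[3] = 9,  u[4] = 3,  u[5] = 16,  u[6] = 8,  u[7] = 3.
Since u[7] = u[4] = 3, the sequence is eventually periodic: after a pre-period of length 4 it cycles with period 3.
For n ≥ 4, u[n] depends only on (n - 4) mod 3. (86 - 4) mod 3 = 1, so u[86] = u[5] = 16.

16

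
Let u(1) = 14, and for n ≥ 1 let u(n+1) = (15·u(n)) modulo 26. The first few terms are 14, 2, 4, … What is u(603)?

4

Listing terms: u(1) = 14,  u(2) = 2,  u(3) = 4,  u(4) = 8,  u(5) = 16,  u(6) = 6,  u(7) = 12,  u(8) = 24,  u(9) = 22,  u(10) = 18,  u(11) = 10,  u(12) = 20,  u(13) = 14.
Since u(13) = u(1) = 14, the sequence is periodic with period 12.
(603 - 1) mod 12 = 2, so u(603) = u(3) = 4.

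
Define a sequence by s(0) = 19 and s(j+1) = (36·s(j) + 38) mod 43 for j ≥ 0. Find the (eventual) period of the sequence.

We have s(0) = 19; s(1) = 34; s(2) = 15; s(3) = 19.
The sequence repeats with period 3.

3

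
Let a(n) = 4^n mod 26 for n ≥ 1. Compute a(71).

a(1) = 4,  a(2) = 16,  a(3) = 12,  a(4) = 22,  a(5) = 10,  a(6) = 14,  a(7) = 4.
Since a(7) = a(1) = 4, the sequence is periodic with period 6.
(71 - 1) mod 6 = 4, so a(71) = a(5) = 10.

10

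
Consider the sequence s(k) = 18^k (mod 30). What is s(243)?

s(0) = 1,  s(1) = 18,  s(2) = 24,  s(3) = 12,  s(4) = 6,  s(5) = 18.
Since s(5) = s(1) = 18, the sequence is eventually periodic: after a pre-period of length 1 it cycles with period 4.
For k ≥ 1, s(k) depends only on (k - 1) mod 4. (243 - 1) mod 4 = 2, so s(243) = s(3) = 12.

12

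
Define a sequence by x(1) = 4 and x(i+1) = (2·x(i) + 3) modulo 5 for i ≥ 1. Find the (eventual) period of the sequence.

x(1) = 4,  x(2) = 1,  x(3) = 0,  x(4) = 3,  x(5) = 4.
The sequence repeats with period 4.

4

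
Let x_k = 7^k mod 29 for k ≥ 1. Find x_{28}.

1

Computing terms: x_1 = 7,  x_2 = 20,  x_3 = 24,  x_4 = 23,  x_5 = 16,  x_6 = 25,  x_7 = 1,  x_8 = 7.
The sequence repeats with period 7.
(28 - 1) mod 7 = 6, so x_{28} = x_7 = 1.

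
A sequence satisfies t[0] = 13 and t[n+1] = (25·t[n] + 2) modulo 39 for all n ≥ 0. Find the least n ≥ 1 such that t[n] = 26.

2

We have t[0] = 13, t[1] = 15, t[2] = 26, t[3] = 28, t[4] = 0, t[5] = 2, t[6] = 13.
The sequence repeats with period 6.
The value 26 first appears (with n ≥ 1) at t[2].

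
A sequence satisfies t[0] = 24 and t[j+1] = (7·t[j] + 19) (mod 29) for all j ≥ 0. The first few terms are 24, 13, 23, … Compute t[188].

9

Computing terms: t[0] = 24,  t[1] = 13,  t[2] = 23,  t[3] = 6,  t[4] = 3,  t[5] = 11,  t[6] = 9,  t[7] = 24.
Since t[7] = t[0] = 24, the sequence is periodic with period 7.
So t[188] = t[0 + ((188-0) mod 7)] = t[6] = 9.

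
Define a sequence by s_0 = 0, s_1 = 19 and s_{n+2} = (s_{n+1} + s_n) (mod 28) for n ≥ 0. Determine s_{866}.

Listing terms: s_0 = 0,  s_1 = 19,  s_2 = 19,  s_3 = 10,  s_4 = 1,  s_5 = 11,  s_6 = 12,  s_7 = 23,  s_8 = 7,  s_9 = 2,  s_{10} = 9,  s_{11} = 11,  s_{12} = 20,  s_{13} = 3,  s_{14} = 23,  s_{15} = 26,  s_{16} = 21,  s_{17} = 19,  s_{18} = 12,  s_{19} = 3,  s_{20} = 15,  s_{21} = 18,  s_{22} = 5,  s_{23} = 23,  s_{24} = 0,  s_{25} = 23,  s_{26} = 23,  s_{27} = 18,  s_{28} = 13,  s_{29} = 3,  s_{30} = 16,  s_{31} = 19,  s_{32} = 7,  s_{33} = 26,  s_{34} = 5,  s_{35} = 3,  s_{36} = 8,  s_{37} = 11,  s_{38} = 19,  s_{39} = 2,  s_{40} = 21,  s_{41} = 23,  s_{42} = 16,  s_{43} = 11,  s_{44} = 27,  s_{45} = 10,  s_{46} = 9,  s_{47} = 19,  s_{48} = 0,  s_{49} = 19.
The sequence repeats with period 48.
(866 - 0) mod 48 = 2, so s_{866} = s_2 = 19.

19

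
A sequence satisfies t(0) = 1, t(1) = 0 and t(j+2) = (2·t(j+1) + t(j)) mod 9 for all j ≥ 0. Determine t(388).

5

t(0) = 1; t(1) = 0; t(2) = 1; t(3) = 2; t(4) = 5; t(5) = 3; t(6) = 2; t(7) = 7; t(8) = 7; t(9) = 3; t(10) = 4; t(11) = 2; t(12) = 8; t(13) = 0; t(14) = 8; t(15) = 7; t(16) = 4; t(17) = 6; t(18) = 7; t(19) = 2; t(20) = 2; t(21) = 6; t(22) = 5; t(23) = 7; t(24) = 1; t(25) = 0.
The sequence repeats with period 24.
So t(388) = t(0 + ((388-0) mod 24)) = t(4) = 5.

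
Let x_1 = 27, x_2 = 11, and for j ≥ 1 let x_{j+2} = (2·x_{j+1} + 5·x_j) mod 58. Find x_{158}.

21

Listing terms: x_1 = 27, x_2 = 11, x_3 = 41, x_4 = 21, x_5 = 15, x_6 = 19, x_7 = 55, x_8 = 31, x_9 = 47, x_{10} = 17, x_{11} = 37, x_{12} = 43, x_{13} = 39, x_{14} = 3, x_{15} = 27, x_{16} = 11.
The sequence repeats with period 14.
So x_{158} = x_{1 + ((158-1) mod 14)} = x_4 = 21.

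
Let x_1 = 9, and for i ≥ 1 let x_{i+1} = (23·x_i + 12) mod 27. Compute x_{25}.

Computing terms: x_1 = 9; x_2 = 3; x_3 = 0; x_4 = 12; x_5 = 18; x_6 = 21; x_7 = 9.
Since x_7 = x_1 = 9, the sequence is periodic with period 6.
(25 - 1) mod 6 = 0, so x_{25} = x_1 = 9.

9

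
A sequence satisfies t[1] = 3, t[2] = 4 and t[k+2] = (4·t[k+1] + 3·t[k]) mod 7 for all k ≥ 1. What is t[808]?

Listing terms: t[1] = 3, t[2] = 4, t[3] = 4, t[4] = 0, t[5] = 5, t[6] = 6, t[7] = 4, t[8] = 6, t[9] = 1, t[10] = 1, t[11] = 0, t[12] = 3, t[13] = 5, t[14] = 1, t[15] = 5, t[16] = 2, t[17] = 2, t[18] = 0, t[19] = 6, t[20] = 3, t[21] = 2, t[22] = 3, t[23] = 4.
Since (t[22], t[23]) = (t[1], t[2]) = (3, 4) (two consecutive terms determine the rest), the sequence is periodic with period 21.
(808 - 1) mod 21 = 9, so t[808] = t[10] = 1.

1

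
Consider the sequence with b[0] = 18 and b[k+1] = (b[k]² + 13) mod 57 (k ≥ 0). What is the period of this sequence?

Computing terms: b[0] = 18, b[1] = 52, b[2] = 38, b[3] = 32, b[4] = 11, b[5] = 20, b[6] = 14, b[7] = 38.
Since b[7] = b[2] = 38, the sequence is eventually periodic: after a pre-period of length 2 it cycles with period 5.

5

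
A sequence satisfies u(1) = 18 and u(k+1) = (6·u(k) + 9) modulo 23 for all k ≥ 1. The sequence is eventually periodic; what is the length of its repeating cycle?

Listing terms: u(1) = 18; u(2) = 2; u(3) = 21; u(4) = 20; u(5) = 14; u(6) = 1; u(7) = 15; u(8) = 7; u(9) = 5; u(10) = 16; u(11) = 13; u(12) = 18.
Since u(12) = u(1) = 18, the sequence is periodic with period 11.

11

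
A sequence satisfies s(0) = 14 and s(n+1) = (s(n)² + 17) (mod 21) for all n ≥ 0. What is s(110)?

5

Listing terms: s(0) = 14,  s(1) = 3,  s(2) = 5,  s(3) = 0,  s(4) = 17,  s(5) = 12,  s(6) = 14.
The sequence repeats with period 6.
(110 - 0) mod 6 = 2, so s(110) = s(2) = 5.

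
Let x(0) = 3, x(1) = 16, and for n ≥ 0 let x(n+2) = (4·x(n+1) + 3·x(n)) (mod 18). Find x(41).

Computing terms: x(0) = 3,  x(1) = 16,  x(2) = 1,  x(3) = 16,  x(4) = 13,  x(5) = 10,  x(6) = 7,  x(7) = 4,  x(8) = 1,  x(9) = 16.
Since (x(8), x(9)) = (x(2), x(3)) = (1, 16) (two consecutive terms determine the rest), the sequence is eventually periodic: after a pre-period of length 2 it cycles with period 6.
For n ≥ 2, x(n) depends only on (n - 2) mod 6. (41 - 2) mod 6 = 3, so x(41) = x(5) = 10.

10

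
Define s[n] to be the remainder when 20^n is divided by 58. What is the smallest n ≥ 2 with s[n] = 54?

Computing terms: s[1] = 20; s[2] = 52; s[3] = 54; s[4] = 36; s[5] = 24; s[6] = 16; s[7] = 30; s[8] = 20.
The sequence repeats with period 7.
The value 54 first appears (with n ≥ 2) at s[3].

3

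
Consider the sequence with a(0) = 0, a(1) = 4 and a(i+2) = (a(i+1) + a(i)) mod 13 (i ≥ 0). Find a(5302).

12

a(0) = 0, a(1) = 4, a(2) = 4, a(3) = 8, a(4) = 12, a(5) = 7, a(6) = 6, a(7) = 0, a(8) = 6, a(9) = 6, a(10) = 12, a(11) = 5, a(12) = 4, a(13) = 9, a(14) = 0, a(15) = 9, a(16) = 9, a(17) = 5, a(18) = 1, a(19) = 6, a(20) = 7, a(21) = 0, a(22) = 7, a(23) = 7, a(24) = 1, a(25) = 8, a(26) = 9, a(27) = 4, a(28) = 0, a(29) = 4.
Since (a(28), a(29)) = (a(0), a(1)) = (0, 4) (two consecutive terms determine the rest), the sequence is periodic with period 28.
So a(5302) = a(0 + ((5302-0) mod 28)) = a(10) = 12.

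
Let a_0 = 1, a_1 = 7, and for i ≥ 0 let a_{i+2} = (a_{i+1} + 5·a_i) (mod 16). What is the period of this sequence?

We have a_0 = 1; a_1 = 7; a_2 = 12; a_3 = 15; a_4 = 11; a_5 = 6; a_6 = 13; a_7 = 11; a_8 = 12; a_9 = 3; a_{10} = 15; a_{11} = 14; a_{12} = 9; a_{13} = 15; a_{14} = 12; a_{15} = 7; a_{16} = 3; a_{17} = 6; a_{18} = 5; a_{19} = 3; a_{20} = 12; a_{21} = 11; a_{22} = 7; a_{23} = 14; a_{24} = 1; a_{25} = 7.
Since (a_{24}, a_{25}) = (a_0, a_1) = (1, 7) (two consecutive terms determine the rest), the sequence is periodic with period 24.

24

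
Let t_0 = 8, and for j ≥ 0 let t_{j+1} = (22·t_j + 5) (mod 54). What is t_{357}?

11

t_0 = 8, t_1 = 19, t_2 = 45, t_3 = 23, t_4 = 25, t_5 = 15, t_6 = 11, t_7 = 31, t_8 = 39, t_9 = 53, t_{10} = 37, t_{11} = 9, t_{12} = 41, t_{13} = 43, t_{14} = 33, t_{15} = 29, t_{16} = 49, t_{17} = 3, t_{18} = 17, t_{19} = 1, t_{20} = 27, t_{21} = 5, t_{22} = 7, t_{23} = 51, t_{24} = 47, t_{25} = 13, t_{26} = 21, t_{27} = 35, t_{28} = 19.
Since t_{28} = t_1 = 19, the sequence is eventually periodic: after a pre-period of length 1 it cycles with period 27.
For j ≥ 1, t_j depends only on (j - 1) mod 27. (357 - 1) mod 27 = 5, so t_{357} = t_6 = 11.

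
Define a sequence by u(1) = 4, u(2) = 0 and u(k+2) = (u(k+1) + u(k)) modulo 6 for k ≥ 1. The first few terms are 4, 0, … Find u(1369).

4

We have u(1) = 4; u(2) = 0; u(3) = 4; u(4) = 4; u(5) = 2; u(6) = 0; u(7) = 2; u(8) = 2; u(9) = 4; u(10) = 0.
The sequence repeats with period 8.
So u(1369) = u(1 + ((1369-1) mod 8)) = u(1) = 4.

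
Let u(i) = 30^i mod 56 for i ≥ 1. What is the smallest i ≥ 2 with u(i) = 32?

5

u(1) = 30; u(2) = 4; u(3) = 8; u(4) = 16; u(5) = 32; u(6) = 8.
Since u(6) = u(3) = 8, the sequence is eventually periodic: after a pre-period of length 2 it cycles with period 3.
The value 32 first appears (with i ≥ 2) at u(5).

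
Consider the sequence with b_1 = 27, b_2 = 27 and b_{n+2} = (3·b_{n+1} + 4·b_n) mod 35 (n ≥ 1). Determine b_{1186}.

b_1 = 27, b_2 = 27, b_3 = 14, b_4 = 10, b_5 = 16, b_6 = 18, b_7 = 13, b_8 = 6, b_9 = 0, b_{10} = 24, b_{11} = 2, b_{12} = 32, b_{13} = 34, b_{14} = 20, b_{15} = 21, b_{16} = 3, b_{17} = 23, b_{18} = 11, b_{19} = 20, b_{20} = 34, b_{21} = 7, b_{22} = 17, b_{23} = 9, b_{24} = 25, b_{25} = 6, b_{26} = 13, b_{27} = 28, b_{28} = 31, b_{29} = 30, b_{30} = 4, b_{31} = 27, b_{32} = 27.
Since (b_{31}, b_{32}) = (b_1, b_2) = (27, 27) (two consecutive terms determine the rest), the sequence is periodic with period 30.
(1186 - 1) mod 30 = 15, so b_{1186} = b_{16} = 3.

3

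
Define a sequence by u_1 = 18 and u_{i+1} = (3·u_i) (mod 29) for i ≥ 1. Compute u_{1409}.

10

We have u_1 = 18; u_2 = 25; u_3 = 17; u_4 = 22; u_5 = 8; u_6 = 24; u_7 = 14; u_8 = 13; u_9 = 10; u_{10} = 1; u_{11} = 3; u_{12} = 9; u_{13} = 27; u_{14} = 23; u_{15} = 11; u_{16} = 4; u_{17} = 12; u_{18} = 7; u_{19} = 21; u_{20} = 5; u_{21} = 15; u_{22} = 16; u_{23} = 19; u_{24} = 28; u_{25} = 26; u_{26} = 20; u_{27} = 2; u_{28} = 6; u_{29} = 18.
Since u_{29} = u_1 = 18, the sequence is periodic with period 28.
(1409 - 1) mod 28 = 8, so u_{1409} = u_9 = 10.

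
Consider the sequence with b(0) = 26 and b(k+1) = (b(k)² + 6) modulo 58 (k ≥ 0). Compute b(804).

Listing terms: b(0) = 26,  b(1) = 44,  b(2) = 28,  b(3) = 36,  b(4) = 26.
The sequence repeats with period 4.
So b(804) = b(0 + ((804-0) mod 4)) = b(0) = 26.

26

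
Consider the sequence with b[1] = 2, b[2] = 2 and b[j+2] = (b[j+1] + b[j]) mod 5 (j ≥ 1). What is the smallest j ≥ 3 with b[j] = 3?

9

We have b[1] = 2,  b[2] = 2,  b[3] = 4,  b[4] = 1,  b[5] = 0,  b[6] = 1,  b[7] = 1,  b[8] = 2,  b[9] = 3,  b[10] = 0,  b[11] = 3,  b[12] = 3,  b[13] = 1,  b[14] = 4,  b[15] = 0,  b[16] = 4,  b[17] = 4,  b[18] = 3,  b[19] = 2,  b[20] = 0,  b[21] = 2,  b[22] = 2.
The sequence repeats with period 20.
The value 3 first appears (with j ≥ 3) at b[9].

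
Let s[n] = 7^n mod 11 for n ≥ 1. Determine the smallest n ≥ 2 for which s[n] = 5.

2

Computing terms: s[1] = 7,  s[2] = 5,  s[3] = 2,  s[4] = 3,  s[5] = 10,  s[6] = 4,  s[7] = 6,  s[8] = 9,  s[9] = 8,  s[10] = 1,  s[11] = 7.
The sequence repeats with period 10.
The value 5 first appears (with n ≥ 2) at s[2].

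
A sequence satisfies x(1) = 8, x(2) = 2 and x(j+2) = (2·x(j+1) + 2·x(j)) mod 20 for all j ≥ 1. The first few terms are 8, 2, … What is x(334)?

x(1) = 8; x(2) = 2; x(3) = 0; x(4) = 4; x(5) = 8; x(6) = 4; x(7) = 4; x(8) = 16; x(9) = 0; x(10) = 12; x(11) = 4; x(12) = 12; x(13) = 12; x(14) = 8; x(15) = 0; x(16) = 16; x(17) = 12; x(18) = 16; x(19) = 16; x(20) = 4; x(21) = 0; x(22) = 8; x(23) = 16; x(24) = 8; x(25) = 8; x(26) = 12; x(27) = 0; x(28) = 4.
Since (x(27), x(28)) = (x(3), x(4)) = (0, 4) (two consecutive terms determine the rest), the sequence is eventually periodic: after a pre-period of length 2 it cycles with period 24.
For j ≥ 3, x(j) depends only on (j - 3) mod 24. (334 - 3) mod 24 = 19, so x(334) = x(22) = 8.

8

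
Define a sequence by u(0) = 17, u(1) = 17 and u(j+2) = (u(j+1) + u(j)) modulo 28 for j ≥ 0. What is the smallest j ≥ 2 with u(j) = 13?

12

Listing terms: u(0) = 17; u(1) = 17; u(2) = 6; u(3) = 23; u(4) = 1; u(5) = 24; u(6) = 25; u(7) = 21; u(8) = 18; u(9) = 11; u(10) = 1; u(11) = 12; u(12) = 13; u(13) = 25; u(14) = 10; u(15) = 7; u(16) = 17; u(17) = 24; u(18) = 13; u(19) = 9; u(20) = 22; u(21) = 3; u(22) = 25; u(23) = 0; u(24) = 25; u(25) = 25; u(26) = 22; u(27) = 19; u(28) = 13; u(29) = 4; u(30) = 17; u(31) = 21; u(32) = 10; u(33) = 3; u(34) = 13; u(35) = 16; u(36) = 1; u(37) = 17; u(38) = 18; u(39) = 7; u(40) = 25; u(41) = 4; u(42) = 1; u(43) = 5; u(44) = 6; u(45) = 11; u(46) = 17; u(47) = 0; u(48) = 17; u(49) = 17.
The sequence repeats with period 48.
The value 13 first appears (with j ≥ 2) at u(12).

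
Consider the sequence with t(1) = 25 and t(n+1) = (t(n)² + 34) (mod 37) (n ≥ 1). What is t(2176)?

4

t(1) = 25,  t(2) = 30,  t(3) = 9,  t(4) = 4,  t(5) = 13,  t(6) = 18,  t(7) = 25.
The sequence repeats with period 6.
So t(2176) = t(1 + ((2176-1) mod 6)) = t(4) = 4.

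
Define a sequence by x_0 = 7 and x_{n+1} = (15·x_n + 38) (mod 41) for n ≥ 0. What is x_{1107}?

36

Listing terms: x_0 = 7, x_1 = 20, x_2 = 10, x_3 = 24, x_4 = 29, x_5 = 22, x_6 = 40, x_7 = 23, x_8 = 14, x_9 = 2, x_{10} = 27, x_{11} = 33, x_{12} = 0, x_{13} = 38, x_{14} = 34, x_{15} = 15, x_{16} = 17, x_{17} = 6, x_{18} = 5, x_{19} = 31, x_{20} = 11, x_{21} = 39, x_{22} = 8, x_{23} = 35, x_{24} = 30, x_{25} = 37, x_{26} = 19, x_{27} = 36, x_{28} = 4, x_{29} = 16, x_{30} = 32, x_{31} = 26, x_{32} = 18, x_{33} = 21, x_{34} = 25, x_{35} = 3, x_{36} = 1, x_{37} = 12, x_{38} = 13, x_{39} = 28, x_{40} = 7.
The sequence repeats with period 40.
So x_{1107} = x_{0 + ((1107-0) mod 40)} = x_{27} = 36.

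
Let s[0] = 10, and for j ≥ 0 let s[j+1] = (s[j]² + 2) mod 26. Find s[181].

24

We have s[0] = 10; s[1] = 24; s[2] = 6; s[3] = 12; s[4] = 16; s[5] = 24.
Since s[5] = s[1] = 24, the sequence is eventually periodic: after a pre-period of length 1 it cycles with period 4.
For j ≥ 1, s[j] depends only on (j - 1) mod 4. (181 - 1) mod 4 = 0, so s[181] = s[1] = 24.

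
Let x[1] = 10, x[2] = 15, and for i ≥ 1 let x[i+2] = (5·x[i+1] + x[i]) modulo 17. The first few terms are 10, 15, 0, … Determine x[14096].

Computing terms: x[1] = 10; x[2] = 15; x[3] = 0; x[4] = 15; x[5] = 7; x[6] = 16; x[7] = 2; x[8] = 9; x[9] = 13; x[10] = 6; x[11] = 9; x[12] = 0; x[13] = 9; x[14] = 11; x[15] = 13; x[16] = 8; x[17] = 2; x[18] = 1; x[19] = 7; x[20] = 2; x[21] = 0; x[22] = 2; x[23] = 10; x[24] = 1; x[25] = 15; x[26] = 8; x[27] = 4; x[28] = 11; x[29] = 8; x[30] = 0; x[31] = 8; x[32] = 6; x[33] = 4; x[34] = 9; x[35] = 15; x[36] = 16; x[37] = 10; x[38] = 15.
Since (x[37], x[38]) = (x[1], x[2]) = (10, 15) (two consecutive terms determine the rest), the sequence is periodic with period 36.
So x[14096] = x[1 + ((14096-1) mod 36)] = x[20] = 2.

2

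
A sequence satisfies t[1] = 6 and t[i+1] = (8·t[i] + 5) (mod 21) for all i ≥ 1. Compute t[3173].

18

We have t[1] = 6,  t[2] = 11,  t[3] = 9,  t[4] = 14,  t[5] = 12,  t[6] = 17,  t[7] = 15,  t[8] = 20,  t[9] = 18,  t[10] = 2,  t[11] = 0,  t[12] = 5,  t[13] = 3,  t[14] = 8,  t[15] = 6.
The sequence repeats with period 14.
(3173 - 1) mod 14 = 8, so t[3173] = t[9] = 18.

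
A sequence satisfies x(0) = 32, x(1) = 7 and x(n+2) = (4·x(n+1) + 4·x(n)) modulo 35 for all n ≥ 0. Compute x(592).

We have x(0) = 32, x(1) = 7, x(2) = 16, x(3) = 22, x(4) = 12, x(5) = 31, x(6) = 32, x(7) = 7.
The sequence repeats with period 6.
(592 - 0) mod 6 = 4, so x(592) = x(4) = 12.

12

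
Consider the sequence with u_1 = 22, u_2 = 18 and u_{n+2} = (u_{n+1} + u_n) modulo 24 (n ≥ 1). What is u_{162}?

u_1 = 22,  u_2 = 18,  u_3 = 16,  u_4 = 10,  u_5 = 2,  u_6 = 12,  u_7 = 14,  u_8 = 2,  u_9 = 16,  u_{10} = 18,  u_{11} = 10,  u_{12} = 4,  u_{13} = 14,  u_{14} = 18,  u_{15} = 8,  u_{16} = 2,  u_{17} = 10,  u_{18} = 12,  u_{19} = 22,  u_{20} = 10,  u_{21} = 8,  u_{22} = 18,  u_{23} = 2,  u_{24} = 20,  u_{25} = 22,  u_{26} = 18.
Since (u_{25}, u_{26}) = (u_1, u_2) = (22, 18) (two consecutive terms determine the rest), the sequence is periodic with period 24.
So u_{162} = u_{1 + ((162-1) mod 24)} = u_{18} = 12.

12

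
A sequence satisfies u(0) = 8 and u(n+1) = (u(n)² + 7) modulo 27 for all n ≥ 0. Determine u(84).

8

u(0) = 8; u(1) = 17; u(2) = 26; u(3) = 8.
Since u(3) = u(0) = 8, the sequence is periodic with period 3.
(84 - 0) mod 3 = 0, so u(84) = u(0) = 8.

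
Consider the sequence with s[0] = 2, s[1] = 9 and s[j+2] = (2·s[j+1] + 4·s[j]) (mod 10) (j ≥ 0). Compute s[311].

4

Computing terms: s[0] = 2,  s[1] = 9,  s[2] = 6,  s[3] = 8,  s[4] = 0,  s[5] = 2,  s[6] = 4,  s[7] = 6,  s[8] = 8.
Since (s[7], s[8]) = (s[2], s[3]) = (6, 8) (two consecutive terms determine the rest), the sequence is eventually periodic: after a pre-period of length 2 it cycles with period 5.
For j ≥ 2, s[j] depends only on (j - 2) mod 5. (311 - 2) mod 5 = 4, so s[311] = s[6] = 4.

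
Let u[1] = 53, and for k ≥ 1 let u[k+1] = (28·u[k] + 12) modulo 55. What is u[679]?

30

Listing terms: u[1] = 53, u[2] = 11, u[3] = 45, u[4] = 7, u[5] = 43, u[6] = 6, u[7] = 15, u[8] = 47, u[9] = 8, u[10] = 16, u[11] = 20, u[12] = 22, u[13] = 23, u[14] = 51, u[15] = 10, u[16] = 17, u[17] = 48, u[18] = 36, u[19] = 30, u[20] = 27, u[21] = 53.
Since u[21] = u[1] = 53, the sequence is periodic with period 20.
(679 - 1) mod 20 = 18, so u[679] = u[19] = 30.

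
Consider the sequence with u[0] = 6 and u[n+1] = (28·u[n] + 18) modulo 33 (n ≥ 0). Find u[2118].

Listing terms: u[0] = 6; u[1] = 21; u[2] = 12; u[3] = 24; u[4] = 30; u[5] = 0; u[6] = 18; u[7] = 27; u[8] = 15; u[9] = 9; u[10] = 6.
Since u[10] = u[0] = 6, the sequence is periodic with period 10.
So u[2118] = u[0 + ((2118-0) mod 10)] = u[8] = 15.

15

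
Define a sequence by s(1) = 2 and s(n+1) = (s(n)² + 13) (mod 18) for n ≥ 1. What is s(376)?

11

Computing terms: s(1) = 2,  s(2) = 17,  s(3) = 14,  s(4) = 11,  s(5) = 8,  s(6) = 5,  s(7) = 2.
Since s(7) = s(1) = 2, the sequence is periodic with period 6.
(376 - 1) mod 6 = 3, so s(376) = s(4) = 11.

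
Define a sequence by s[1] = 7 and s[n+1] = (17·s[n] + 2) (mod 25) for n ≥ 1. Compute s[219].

14

Listing terms: s[1] = 7, s[2] = 21, s[3] = 9, s[4] = 5, s[5] = 12, s[6] = 6, s[7] = 4, s[8] = 20, s[9] = 17, s[10] = 16, s[11] = 24, s[12] = 10, s[13] = 22, s[14] = 1, s[15] = 19, s[16] = 0, s[17] = 2, s[18] = 11, s[19] = 14, s[20] = 15, s[21] = 7.
The sequence repeats with period 20.
So s[219] = s[1 + ((219-1) mod 20)] = s[19] = 14.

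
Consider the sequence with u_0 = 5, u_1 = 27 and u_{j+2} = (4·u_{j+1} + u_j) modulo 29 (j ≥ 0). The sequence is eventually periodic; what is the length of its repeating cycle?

Listing terms: u_0 = 5, u_1 = 27, u_2 = 26, u_3 = 15, u_4 = 28, u_5 = 11, u_6 = 14, u_7 = 9, u_8 = 21, u_9 = 6, u_{10} = 16, u_{11} = 12, u_{12} = 6, u_{13} = 7, u_{14} = 5, u_{15} = 27.
The sequence repeats with period 14.

14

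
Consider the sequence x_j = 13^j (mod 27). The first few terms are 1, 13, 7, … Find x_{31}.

We have x_0 = 1; x_1 = 13; x_2 = 7; x_3 = 10; x_4 = 22; x_5 = 16; x_6 = 19; x_7 = 4; x_8 = 25; x_9 = 1.
The sequence repeats with period 9.
(31 - 0) mod 9 = 4, so x_{31} = x_4 = 22.

22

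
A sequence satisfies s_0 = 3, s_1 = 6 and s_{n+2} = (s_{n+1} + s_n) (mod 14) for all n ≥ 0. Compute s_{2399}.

3

s_0 = 3; s_1 = 6; s_2 = 9; s_3 = 1; s_4 = 10; s_5 = 11; s_6 = 7; s_7 = 4; s_8 = 11; s_9 = 1; s_{10} = 12; s_{11} = 13; s_{12} = 11; s_{13} = 10; s_{14} = 7; s_{15} = 3; s_{16} = 10; s_{17} = 13; s_{18} = 9; s_{19} = 8; s_{20} = 3; s_{21} = 11; s_{22} = 0; s_{23} = 11; s_{24} = 11; s_{25} = 8; s_{26} = 5; s_{27} = 13; s_{28} = 4; s_{29} = 3; s_{30} = 7; s_{31} = 10; s_{32} = 3; s_{33} = 13; s_{34} = 2; s_{35} = 1; s_{36} = 3; s_{37} = 4; s_{38} = 7; s_{39} = 11; s_{40} = 4; s_{41} = 1; s_{42} = 5; s_{43} = 6; s_{44} = 11; s_{45} = 3; s_{46} = 0; s_{47} = 3; s_{48} = 3; s_{49} = 6.
Since (s_{48}, s_{49}) = (s_0, s_1) = (3, 6) (two consecutive terms determine the rest), the sequence is periodic with period 48.
(2399 - 0) mod 48 = 47, so s_{2399} = s_{47} = 3.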